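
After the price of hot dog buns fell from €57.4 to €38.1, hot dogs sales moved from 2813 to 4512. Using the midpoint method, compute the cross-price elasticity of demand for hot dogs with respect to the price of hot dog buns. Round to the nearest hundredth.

%ΔQ_x = (4512 − 2813)/[(2813+4512)/2] = 1699/3662.5 ≈ 0.4639.
%ΔP_y = (38.1 − 57.4)/[(57.4+38.1)/2] ≈ -0.4042.
E_xy = 0.4639/-0.4042 ≈ -1.15.
E_xy < 0, so hot dogs and hot dog buns are complements.

-1.15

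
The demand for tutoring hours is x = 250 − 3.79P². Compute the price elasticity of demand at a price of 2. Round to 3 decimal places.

-0.129

At P = 2, x = 234.84.
dx/dP = −2·3.79·P = −15.16.
Point elasticity E = (dx/dP)·(P/x) = -15.16 × 2/234.84 ≈ -0.129.
|E| < 1, so demand is inelastic at this price.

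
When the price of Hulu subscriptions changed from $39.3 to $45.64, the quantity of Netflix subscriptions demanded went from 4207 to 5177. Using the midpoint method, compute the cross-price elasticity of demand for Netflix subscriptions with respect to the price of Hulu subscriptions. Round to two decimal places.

%ΔQ_x = (5177 − 4207)/[(4207+5177)/2] = 970/4692 ≈ 0.2067.
%ΔP_y = (45.64 − 39.3)/[(39.3+45.64)/2] ≈ 0.1493.
E_xy = 0.2067/0.1493 ≈ 1.38.
E_xy > 0, so Netflix subscriptions and Hulu subscriptions are substitutes.

1.38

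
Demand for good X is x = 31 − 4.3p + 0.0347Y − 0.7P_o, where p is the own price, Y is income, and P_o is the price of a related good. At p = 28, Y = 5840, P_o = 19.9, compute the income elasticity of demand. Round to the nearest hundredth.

2.04

Substituting, x = 31 − 4.3(28) + 0.0347(5840) − 0.7(19.9) = 31 − 120.4 + 202.648 − 13.93 = 99.318.
∂x/∂Y = +0.0347, so E_I = 0.0347·(5840/99.318) ≈ 2.04.
E_I > 1: normal good (luxury).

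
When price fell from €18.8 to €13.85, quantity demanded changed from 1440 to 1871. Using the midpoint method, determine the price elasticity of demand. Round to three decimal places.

%ΔQ = (1871 − 1440)/[(1440 + 1871)/2] = 431/1655.5 ≈ 0.2603.
%ΔP = (13.85 − 18.8)/[(18.8 + 13.85)/2] = -4.95/16.325 ≈ -0.3032.
Arc elasticity E = %ΔQ/%ΔP ≈ 0.2603/-0.3032 ≈ -0.859.
|E| < 1: demand is inelastic over this range.

-0.859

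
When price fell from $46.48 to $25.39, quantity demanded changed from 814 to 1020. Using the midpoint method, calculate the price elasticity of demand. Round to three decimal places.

-0.383

%Δq = (1020 − 814)/[(814 + 1020)/2] = 206/917 ≈ 0.2246.
%Δp = (25.39 − 46.48)/[(46.48 + 25.39)/2] = -21.09/35.935 ≈ -0.5869.
Arc elasticity E = %Δq/%Δp ≈ 0.2246/-0.5869 ≈ -0.383.
|E| < 1: demand is inelastic over this range.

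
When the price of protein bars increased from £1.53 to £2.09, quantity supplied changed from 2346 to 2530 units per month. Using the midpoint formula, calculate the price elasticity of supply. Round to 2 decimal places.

%Δq = (2530 − 2346)/[(2346 + 2530)/2] = 184/2438 ≈ 0.0755.
%Δp = (2.09 − 1.53)/[(1.53 + 2.09)/2] = 0.56/1.81 ≈ 0.3094.
Arc elasticity E = %Δq/%Δp ≈ 0.0755/0.3094 ≈ 0.24.
|E| < 1: supply is inelastic over this range.

0.24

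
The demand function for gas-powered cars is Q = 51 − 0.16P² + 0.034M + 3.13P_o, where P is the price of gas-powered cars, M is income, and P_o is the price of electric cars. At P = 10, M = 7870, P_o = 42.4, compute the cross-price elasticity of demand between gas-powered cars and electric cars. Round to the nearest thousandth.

At the given point, Q = 51 − 0.16(10)² + 0.034(7870) + 3.13(42.4) = 51 − 16 + 267.58 + 132.712 = 435.292.
∂Q/∂P_o = +3.13, so E_xy = 3.13·(42.4/435.292) ≈ 0.305.
E_xy > 0: the goods are substitutes.

0.305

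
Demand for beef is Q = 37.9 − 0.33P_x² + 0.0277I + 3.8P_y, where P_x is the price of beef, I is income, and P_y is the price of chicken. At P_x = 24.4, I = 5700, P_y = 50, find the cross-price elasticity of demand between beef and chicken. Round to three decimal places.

Substituting, Q = 37.9 − 0.33(24.4)² + 0.0277(5700) + 3.8(50) = 37.9 − 196.4688 + 157.89 + 190 = 189.3212.
∂Q/∂P_y = +3.8, so E_xy = 3.8·(50/189.3212) ≈ 1.004.
E_xy > 0: the goods are substitutes.

1.004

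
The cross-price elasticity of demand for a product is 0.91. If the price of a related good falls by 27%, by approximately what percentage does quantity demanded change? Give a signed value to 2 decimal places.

-24.57

%ΔQ ≈ E × %ΔP_y = (0.91) × (-27%) = -24.57%.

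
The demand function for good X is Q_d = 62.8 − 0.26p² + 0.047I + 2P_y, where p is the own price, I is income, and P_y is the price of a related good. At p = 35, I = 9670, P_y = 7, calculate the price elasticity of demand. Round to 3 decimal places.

First evaluate Q_d: 62.8 − 0.26(35)² + 0.047(9670) + 2(7) = 62.8 − 318.5 + 454.49 + 14 = 212.79.
∂Q_d/∂p = −2·0.26·p = -18.2, so E_p = -18.2·(35/212.79) ≈ -2.994.
|E_p| > 1: demand is elastic.

-2.994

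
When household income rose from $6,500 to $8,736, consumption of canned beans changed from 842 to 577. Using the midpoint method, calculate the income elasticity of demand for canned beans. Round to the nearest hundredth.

%ΔQ = (577 − 842)/[(842+577)/2] = -265/709.5 ≈ -0.3735.
%ΔY = (8,736 − 6,500)/[(6,500+8,736)/2] = 2236/7618 ≈ 0.2935.
E_I = %ΔQ/%ΔY ≈ -1.27.
E_I < 0: inferior good.

-1.27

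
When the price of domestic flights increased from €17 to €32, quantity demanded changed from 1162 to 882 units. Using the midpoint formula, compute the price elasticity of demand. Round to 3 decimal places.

%ΔQ = (882 − 1162)/[(1162 + 882)/2] = -280/1022 ≈ -0.2740.
%Δp = (32 − 17)/[(17 + 32)/2] = 15/24.5 ≈ 0.6122.
Arc elasticity E = %ΔQ/%Δp ≈ -0.2740/0.6122 ≈ -0.447.
|E| < 1: demand is inelastic over this range.

-0.447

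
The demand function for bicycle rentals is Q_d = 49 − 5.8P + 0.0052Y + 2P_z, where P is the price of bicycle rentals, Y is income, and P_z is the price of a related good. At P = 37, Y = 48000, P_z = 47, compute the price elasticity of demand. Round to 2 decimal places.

-1.21

Evaluating quantity at (P, Y, P_z) gives Q_d = 49 − 5.8(37) + 0.0052(48000) + 2(47) = 49 − 214.6 + 249.6 + 94 = 178.
∂Q_d/∂P = −5.8, so E_p = (−5.8)·(37/178) ≈ -1.21.
|E_p| > 1: demand is elastic.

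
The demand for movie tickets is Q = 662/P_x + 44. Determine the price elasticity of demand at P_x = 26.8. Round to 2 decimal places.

-0.36

At P_x = 26.8, Q = 68.7015.
dQ/dP_x = −662/P_x² = −0.9217.
Point elasticity E = (dQ/dP_x)·(P_x/Q) = -0.9217 × 26.8/68.7015 ≈ -0.36.
|E| < 1, so demand is inelastic at this price.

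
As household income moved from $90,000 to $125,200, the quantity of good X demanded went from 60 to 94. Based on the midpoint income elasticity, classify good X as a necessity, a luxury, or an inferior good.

%ΔQ = (94 − 60)/[(60+94)/2] = 34/77 ≈ 0.4416.
%ΔY = (125,200 − 90,000)/[(90,000+125,200)/2] = 35200/107600 ≈ 0.3271.
E_I = %ΔQ/%ΔY ≈ 1.350.
E_I > 1: normal good (luxury).

luxury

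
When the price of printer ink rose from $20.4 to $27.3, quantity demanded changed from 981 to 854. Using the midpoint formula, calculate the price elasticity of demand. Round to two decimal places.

%Δq = (854 − 981)/[(981 + 854)/2] = -127/917.5 ≈ -0.1384.
%ΔP = (27.3 − 20.4)/[(20.4 + 27.3)/2] = 6.9/23.85 ≈ 0.2893.
Arc elasticity E = %Δq/%ΔP ≈ -0.1384/0.2893 ≈ -0.48.
|E| < 1: demand is inelastic over this range.

-0.48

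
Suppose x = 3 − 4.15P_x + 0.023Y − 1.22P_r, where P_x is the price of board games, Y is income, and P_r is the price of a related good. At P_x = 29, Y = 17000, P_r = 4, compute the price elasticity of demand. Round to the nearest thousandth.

Evaluating quantity at (P_x, Y, P_r) gives x = 3 − 4.15(29) + 0.023(17000) − 1.22(4) = 3 − 120.35 + 391 − 4.88 = 268.77.
∂x/∂P_x = −4.15, so E_p = (−4.15)·(29/268.77) ≈ -0.448.
|E_p| < 1: demand is inelastic.

-0.448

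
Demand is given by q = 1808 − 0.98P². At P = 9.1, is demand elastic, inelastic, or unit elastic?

At P = 9.1, q = 1726.8462.
dq/dP = −2·0.98·P = −17.836.
Point elasticity E = (dq/dP)·(P/q) = -17.836 × 9.1/1726.8462 ≈ -0.094.
|E| ≈ 0.094 < 1, so demand is inelastic.

inelastic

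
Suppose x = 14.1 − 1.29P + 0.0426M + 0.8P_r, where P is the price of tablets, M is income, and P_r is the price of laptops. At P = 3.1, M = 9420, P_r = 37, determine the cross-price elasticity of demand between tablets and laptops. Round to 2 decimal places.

0.07

Substituting, x = 14.1 − 1.29(3.1) + 0.0426(9420) + 0.8(37) = 14.1 − 3.999 + 401.292 + 29.6 = 440.993.
∂x/∂P_r = +0.8, so E_xy = 0.8·(37/440.993) ≈ 0.07.
E_xy > 0: the goods are substitutes.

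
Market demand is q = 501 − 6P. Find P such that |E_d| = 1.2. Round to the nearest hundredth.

Set −bP/(a − bP) = −1.2 ⇒ bP = 1.2(a − bP) ⇒ bP(1+1.2) = 1.2·a.
P = 1.2·501/(6·2.2) ≈ 45.55.

45.55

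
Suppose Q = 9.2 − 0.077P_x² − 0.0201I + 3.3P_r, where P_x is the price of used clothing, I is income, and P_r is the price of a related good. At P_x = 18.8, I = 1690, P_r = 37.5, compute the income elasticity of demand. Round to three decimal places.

-0.473

At the given point, Q = 9.2 − 0.077(18.8)² − 0.0201(1690) + 3.3(37.5) = 9.2 − 27.2149 − 33.969 + 123.75 = 71.7661.
∂Q/∂I = −0.0201, so E_I = -0.0201·(1690/71.7661) ≈ -0.473.
E_I < 0: inferior good.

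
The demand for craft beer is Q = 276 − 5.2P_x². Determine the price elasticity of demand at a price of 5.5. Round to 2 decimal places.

-2.65

At P_x = 5.5, Q = 118.7.
dQ/dP_x = −2·5.2·P_x = −57.2.
Point elasticity E = (dQ/dP_x)·(P_x/Q) = -57.2 × 5.5/118.7 ≈ -2.65.
|E| > 1, so demand is elastic at this price.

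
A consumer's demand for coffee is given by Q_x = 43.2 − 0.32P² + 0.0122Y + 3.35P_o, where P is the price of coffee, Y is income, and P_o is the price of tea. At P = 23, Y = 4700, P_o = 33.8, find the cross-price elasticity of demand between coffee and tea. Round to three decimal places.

2.545

Q_x = 43.2 − 0.32(23)² + 0.0122(4700) + 3.35(33.8) = 43.2 − 169.28 + 57.34 + 113.23 = 44.49.
∂Q_x/∂P_o = +3.35, so E_xy = 3.35·(33.8/44.49) ≈ 2.545.
E_xy > 0: the goods are substitutes.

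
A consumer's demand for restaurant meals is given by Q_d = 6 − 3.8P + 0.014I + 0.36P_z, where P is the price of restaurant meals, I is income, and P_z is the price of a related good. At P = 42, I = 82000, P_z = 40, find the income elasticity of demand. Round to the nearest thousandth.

1.138

First evaluate Q_d: 6 − 3.8(42) + 0.014(82000) + 0.36(40) = 6 − 159.6 + 1148 + 14.4 = 1008.8.
∂Q_d/∂I = +0.014, so E_I = 0.014·(82000/1008.8) ≈ 1.138.
E_I > 1: normal good (luxury).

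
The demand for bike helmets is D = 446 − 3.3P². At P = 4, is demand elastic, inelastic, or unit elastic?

At P = 4, D = 393.2.
dD/dP = −2·3.3·P = −26.4.
Point elasticity E = (dD/dP)·(P/D) = -26.4 × 4/393.2 ≈ -0.269.
|E| ≈ 0.269 < 1, so demand is inelastic.

inelastic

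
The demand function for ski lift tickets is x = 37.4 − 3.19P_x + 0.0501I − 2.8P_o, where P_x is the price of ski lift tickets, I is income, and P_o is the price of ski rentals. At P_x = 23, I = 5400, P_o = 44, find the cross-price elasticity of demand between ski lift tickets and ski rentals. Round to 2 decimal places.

Substituting, x = 37.4 − 3.19(23) + 0.0501(5400) − 2.8(44) = 37.4 − 73.37 + 270.54 − 123.2 = 111.37.
∂x/∂P_o = −2.8, so E_xy = -2.8·(44/111.37) ≈ -1.11.
E_xy < 0: the goods are complements.

-1.11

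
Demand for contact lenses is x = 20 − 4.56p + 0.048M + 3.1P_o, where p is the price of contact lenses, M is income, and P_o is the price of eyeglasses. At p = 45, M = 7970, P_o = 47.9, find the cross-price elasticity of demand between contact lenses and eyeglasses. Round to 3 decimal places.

First evaluate x: 20 − 4.56(45) + 0.048(7970) + 3.1(47.9) = 20 − 205.2 + 382.56 + 148.49 = 345.85.
∂x/∂P_o = +3.1, so E_xy = 3.1·(47.9/345.85) ≈ 0.429.
E_xy > 0: the goods are substitutes.

0.429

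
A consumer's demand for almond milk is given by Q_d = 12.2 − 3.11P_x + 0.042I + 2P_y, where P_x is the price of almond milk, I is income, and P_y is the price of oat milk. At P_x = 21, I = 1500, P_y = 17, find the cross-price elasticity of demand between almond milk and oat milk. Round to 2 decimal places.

0.77

First evaluate Q_d: 12.2 − 3.11(21) + 0.042(1500) + 2(17) = 12.2 − 65.31 + 63 + 34 = 43.89.
∂Q_d/∂P_y = +2, so E_xy = 2·(17/43.89) ≈ 0.77.
E_xy > 0: the goods are substitutes.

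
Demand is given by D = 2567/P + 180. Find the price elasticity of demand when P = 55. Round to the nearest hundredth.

-0.21

At P = 55, D = 226.6727.
dD/dP = −2567/P² = −0.8486.
Point elasticity E = (dD/dP)·(P/D) = -0.8486 × 55/226.6727 ≈ -0.21.
|E| < 1, so demand is inelastic at this price.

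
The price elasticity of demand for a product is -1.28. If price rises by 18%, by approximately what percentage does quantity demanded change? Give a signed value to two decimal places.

%ΔQ ≈ E × %ΔP = (-1.28) × (18%) = -23.04%.

-23.04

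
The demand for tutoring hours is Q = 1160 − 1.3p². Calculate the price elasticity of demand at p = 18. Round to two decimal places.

-1.14

At p = 18, Q = 738.8.
dQ/dp = −2·1.3·p = −46.8.
Point elasticity E = (dQ/dp)·(p/Q) = -46.8 × 18/738.8 ≈ -1.14.
|E| > 1, so demand is elastic at this price.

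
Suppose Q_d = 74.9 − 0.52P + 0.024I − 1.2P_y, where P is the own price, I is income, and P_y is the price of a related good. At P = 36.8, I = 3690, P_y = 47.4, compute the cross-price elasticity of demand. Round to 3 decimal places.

-0.650

Q_d = 74.9 − 0.52(36.8) + 0.024(3690) − 1.2(47.4) = 74.9 − 19.136 + 88.56 − 56.88 = 87.444.
∂Q_d/∂P_y = −1.2, so E_xy = -1.2·(47.4/87.444) ≈ -0.650.
E_xy < 0: the goods are complements.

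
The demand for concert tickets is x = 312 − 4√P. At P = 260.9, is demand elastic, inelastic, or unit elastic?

inelastic

At P = 260.9, x = 247.3904.
dx/dP = −4/(2√P) = −4/(2·16.1524).
Point elasticity E = (dx/dP)·(P/x) = -0.1238 × 260.9/247.3904 ≈ -0.131.
|E| ≈ 0.131 < 1, so demand is inelastic.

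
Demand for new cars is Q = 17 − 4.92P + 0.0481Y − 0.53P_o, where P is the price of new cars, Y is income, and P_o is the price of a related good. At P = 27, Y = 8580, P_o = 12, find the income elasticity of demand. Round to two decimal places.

Substituting, Q = 17 − 4.92(27) + 0.0481(8580) − 0.53(12) = 17 − 132.84 + 412.698 − 6.36 = 290.498.
∂Q/∂Y = +0.0481, so E_I = 0.0481·(8580/290.498) ≈ 1.42.
E_I > 1: normal good (luxury).

1.42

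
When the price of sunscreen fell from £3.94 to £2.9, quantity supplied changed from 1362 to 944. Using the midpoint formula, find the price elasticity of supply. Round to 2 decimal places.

1.19

%Δq = (944 − 1362)/[(1362 + 944)/2] = -418/1153 ≈ -0.3625.
%Δp = (2.9 − 3.94)/[(3.94 + 2.9)/2] = -1.04/3.42 ≈ -0.3041.
Arc elasticity E = %Δq/%Δp ≈ -0.3625/-0.3041 ≈ 1.19.
|E| > 1: supply is elastic over this range.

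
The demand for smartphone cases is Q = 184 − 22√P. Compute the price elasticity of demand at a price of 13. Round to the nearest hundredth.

-0.38

At P = 13, Q = 104.6779.
dQ/dP = −22/(2√P) = −22/(2·3.6056).
Point elasticity E = (dQ/dP)·(P/Q) = -3.0509 × 13/104.6779 ≈ -0.38.
|E| < 1, so demand is inelastic at this price.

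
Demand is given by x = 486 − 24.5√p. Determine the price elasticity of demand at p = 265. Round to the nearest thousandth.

-2.288

At p = 265, x = 87.1689.
dx/dp = −24.5/(2√p) = −24.5/(2·16.2788).
Point elasticity E = (dx/dp)·(p/x) = -0.7525 × 265/87.1689 ≈ -2.288.
|E| > 1, so demand is elastic at this price.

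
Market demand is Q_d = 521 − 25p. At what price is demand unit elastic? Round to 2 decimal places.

For linear demand Q_d = a − bp, E = −bp/(a − bp). |E| = 1 ⇒ bp = a − bp ⇒ p = a/(2b).
p = 521/(2·25) = 10.42.

10.42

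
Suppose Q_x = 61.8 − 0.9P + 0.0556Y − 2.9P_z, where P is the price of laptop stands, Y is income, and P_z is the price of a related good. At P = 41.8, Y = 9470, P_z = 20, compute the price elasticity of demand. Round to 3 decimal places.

-0.076

Evaluating quantity at (P, Y, P_z) gives Q_x = 61.8 − 0.9(41.8) + 0.0556(9470) − 2.9(20) = 61.8 − 37.62 + 526.532 − 58 = 492.712.
∂Q_x/∂P = −0.9, so E_p = (−0.9)·(41.8/492.712) ≈ -0.076.
|E_p| < 1: demand is inelastic.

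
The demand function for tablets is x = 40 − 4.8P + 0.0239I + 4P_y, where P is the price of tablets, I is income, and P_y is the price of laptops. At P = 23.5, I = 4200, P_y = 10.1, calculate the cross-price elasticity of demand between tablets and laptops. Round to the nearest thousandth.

0.594

At the given point, x = 40 − 4.8(23.5) + 0.0239(4200) + 4(10.1) = 40 − 112.8 + 100.38 + 40.4 = 67.98.
∂x/∂P_y = +4, so E_xy = 4·(10.1/67.98) ≈ 0.594.
E_xy > 0: the goods are substitutes.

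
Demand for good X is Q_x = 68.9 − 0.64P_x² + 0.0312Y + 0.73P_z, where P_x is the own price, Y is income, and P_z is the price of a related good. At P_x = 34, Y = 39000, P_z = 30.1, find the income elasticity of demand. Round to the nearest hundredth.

2.14

Evaluating quantity at (P_x, Y, P_z) gives Q_x = 68.9 − 0.64(34)² + 0.0312(39000) + 0.73(30.1) = 68.9 − 739.84 + 1216.8 + 21.973 = 567.833.
∂Q_x/∂Y = +0.0312, so E_I = 0.0312·(39000/567.833) ≈ 2.14.
E_I > 1: normal good (luxury).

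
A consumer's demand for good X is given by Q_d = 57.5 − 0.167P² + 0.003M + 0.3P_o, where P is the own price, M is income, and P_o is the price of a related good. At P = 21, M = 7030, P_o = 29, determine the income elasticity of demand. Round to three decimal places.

Substituting, Q_d = 57.5 − 0.167(21)² + 0.003(7030) + 0.3(29) = 57.5 − 73.647 + 21.09 + 8.7 = 13.643.
∂Q_d/∂M = +0.003, so E_I = 0.003·(7030/13.643) ≈ 1.546.
E_I > 1: normal good (luxury).

1.546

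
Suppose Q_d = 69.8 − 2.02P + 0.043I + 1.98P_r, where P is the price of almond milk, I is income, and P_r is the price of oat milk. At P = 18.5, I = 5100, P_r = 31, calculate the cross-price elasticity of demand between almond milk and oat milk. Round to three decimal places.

Evaluating quantity at (P, I, P_r) gives Q_d = 69.8 − 2.02(18.5) + 0.043(5100) + 1.98(31) = 69.8 − 37.37 + 219.3 + 61.38 = 313.11.
∂Q_d/∂P_r = +1.98, so E_xy = 1.98·(31/313.11) ≈ 0.196.
E_xy > 0: the goods are substitutes.

0.196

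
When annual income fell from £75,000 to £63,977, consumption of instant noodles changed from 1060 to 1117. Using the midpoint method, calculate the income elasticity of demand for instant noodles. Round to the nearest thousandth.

-0.330

%ΔQ = (1117 − 1060)/[(1060+1117)/2] = 57/1088.5 ≈ 0.0524.
%ΔM = (63,977 − 75,000)/[(75,000+63,977)/2] = -11023/69488.5 ≈ -0.1586.
E_I = %ΔQ/%ΔM ≈ -0.330.
E_I < 0: inferior good.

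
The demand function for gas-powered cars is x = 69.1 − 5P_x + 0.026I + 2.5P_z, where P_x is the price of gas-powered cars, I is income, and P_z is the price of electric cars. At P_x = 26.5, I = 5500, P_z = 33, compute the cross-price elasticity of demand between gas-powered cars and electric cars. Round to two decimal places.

0.51

At the given point, x = 69.1 − 5(26.5) + 0.026(5500) + 2.5(33) = 69.1 − 132.5 + 143 + 82.5 = 162.1.
∂x/∂P_z = +2.5, so E_xy = 2.5·(33/162.1) ≈ 0.51.
E_xy > 0: the goods are substitutes.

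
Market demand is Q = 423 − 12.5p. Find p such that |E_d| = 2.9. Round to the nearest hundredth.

Set −bp/(a − bp) = −2.9 ⇒ bp = 2.9(a − bp) ⇒ bp(1+2.9) = 2.9·a.
p = 2.9·423/(12.5·3.9) ≈ 25.16.

25.16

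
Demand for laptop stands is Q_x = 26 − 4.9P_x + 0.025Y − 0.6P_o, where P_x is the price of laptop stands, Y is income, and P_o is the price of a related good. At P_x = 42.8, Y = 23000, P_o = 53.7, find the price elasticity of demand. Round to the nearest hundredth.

At the given point, Q_x = 26 − 4.9(42.8) + 0.025(23000) − 0.6(53.7) = 26 − 209.72 + 575 − 32.22 = 359.06.
∂Q_x/∂P_x = −4.9, so E_p = (−4.9)·(42.8/359.06) ≈ -0.58.
|E_p| < 1: demand is inelastic.

-0.58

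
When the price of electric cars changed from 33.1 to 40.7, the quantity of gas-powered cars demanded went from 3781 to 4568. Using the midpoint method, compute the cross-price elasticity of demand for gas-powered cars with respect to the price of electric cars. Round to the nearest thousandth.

%ΔQ_x = (4568 − 3781)/[(3781+4568)/2] = 787/4174.5 ≈ 0.1885.
%ΔP_y = (40.7 − 33.1)/[(33.1+40.7)/2] ≈ 0.2060.
E_xy = 0.1885/0.2060 ≈ 0.915.
E_xy > 0, so gas-powered cars and electric cars are substitutes.

0.915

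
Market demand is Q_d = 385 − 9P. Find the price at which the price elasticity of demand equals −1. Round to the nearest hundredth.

21.39

For linear demand Q_d = a − bP, E = −bP/(a − bP). |E| = 1 ⇒ bP = a − bP ⇒ P = a/(2b).
P = 385/(2·9) ≈ 21.39.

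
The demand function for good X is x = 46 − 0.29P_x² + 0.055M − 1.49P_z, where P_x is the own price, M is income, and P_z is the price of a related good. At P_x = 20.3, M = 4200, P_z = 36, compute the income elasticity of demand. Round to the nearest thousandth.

2.224

First evaluate x: 46 − 0.29(20.3)² + 0.055(4200) − 1.49(36) = 46 − 119.5061 + 231 − 53.64 = 103.8539.
∂x/∂M = +0.055, so E_I = 0.055·(4200/103.8539) ≈ 2.224.
E_I > 1: normal good (luxury).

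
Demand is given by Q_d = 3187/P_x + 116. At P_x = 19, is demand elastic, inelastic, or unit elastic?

inelastic

At P_x = 19, Q_d = 283.7368.
dQ_d/dP_x = −3187/P_x² = −8.8283.
Point elasticity E = (dQ_d/dP_x)·(P_x/Q_d) = -8.8283 × 19/283.7368 ≈ -0.591.
|E| ≈ 0.591 < 1, so demand is inelastic.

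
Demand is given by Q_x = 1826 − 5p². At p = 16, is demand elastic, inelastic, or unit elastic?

At p = 16, Q_x = 546.
dQ_x/dp = −2·5·p = −160.
Point elasticity E = (dQ_x/dp)·(p/Q_x) = -160 × 16/546 ≈ -4.689.
|E| ≈ 4.689 > 1, so demand is elastic.

elastic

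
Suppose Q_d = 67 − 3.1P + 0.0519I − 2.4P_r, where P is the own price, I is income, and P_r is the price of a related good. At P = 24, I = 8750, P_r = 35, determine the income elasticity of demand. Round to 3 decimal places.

First evaluate Q_d: 67 − 3.1(24) + 0.0519(8750) − 2.4(35) = 67 − 74.4 + 454.125 − 84 = 362.725.
∂Q_d/∂I = +0.0519, so E_I = 0.0519·(8750/362.725) ≈ 1.252.
E_I > 1: normal good (luxury).

1.252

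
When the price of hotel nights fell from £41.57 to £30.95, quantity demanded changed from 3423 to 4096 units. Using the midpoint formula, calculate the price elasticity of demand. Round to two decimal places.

-0.61

%ΔQ = (4096 − 3423)/[(3423 + 4096)/2] = 673/3759.5 ≈ 0.1790.
%ΔP = (30.95 − 41.57)/[(41.57 + 30.95)/2] = -10.62/36.26 ≈ -0.2929.
Arc elasticity E = %ΔQ/%ΔP ≈ 0.1790/-0.2929 ≈ -0.61.
|E| < 1: demand is inelastic over this range.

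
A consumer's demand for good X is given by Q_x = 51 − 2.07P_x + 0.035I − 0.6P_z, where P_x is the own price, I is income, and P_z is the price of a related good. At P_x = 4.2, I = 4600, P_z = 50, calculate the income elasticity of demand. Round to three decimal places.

0.929

First evaluate Q_x: 51 − 2.07(4.2) + 0.035(4600) − 0.6(50) = 51 − 8.694 + 161 − 30 = 173.306.
∂Q_x/∂I = +0.035, so E_I = 0.035·(4600/173.306) ≈ 0.929.
E_I ∈ (0,1): normal good (necessity).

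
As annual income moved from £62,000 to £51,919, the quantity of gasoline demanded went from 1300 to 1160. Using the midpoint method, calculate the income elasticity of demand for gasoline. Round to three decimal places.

0.643

%ΔQ = (1160 − 1300)/[(1300+1160)/2] = -140/1230 ≈ -0.1138.
%ΔM = (51,919 − 62,000)/[(62,000+51,919)/2] = -10081/56959.5 ≈ -0.1770.
E_I = %ΔQ/%ΔM ≈ 0.643.
E_I ∈ (0,1): normal good (necessity).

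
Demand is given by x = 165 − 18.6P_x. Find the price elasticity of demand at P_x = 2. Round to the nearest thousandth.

At P_x = 2, x = 127.8.
dx/dP_x = −18.6.
Point elasticity E = (dx/dP_x)·(P_x/x) = -18.6 × 2/127.8 ≈ -0.291.
|E| < 1, so demand is inelastic at this price.

-0.291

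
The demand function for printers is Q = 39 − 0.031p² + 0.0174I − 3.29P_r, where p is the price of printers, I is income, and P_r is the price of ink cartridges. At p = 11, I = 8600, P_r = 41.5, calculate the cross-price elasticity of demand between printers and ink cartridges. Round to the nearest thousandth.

-2.824

At the given point, Q = 39 − 0.031(11)² + 0.0174(8600) − 3.29(41.5) = 39 − 3.751 + 149.64 − 136.535 = 48.354.
∂Q/∂P_r = −3.29, so E_xy = -3.29·(41.5/48.354) ≈ -2.824.
E_xy < 0: the goods are complements.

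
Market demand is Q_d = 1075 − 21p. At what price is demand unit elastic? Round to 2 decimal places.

25.60

For linear demand Q_d = a − bp, E = −bp/(a − bp). |E| = 1 ⇒ bp = a − bp ⇒ p = a/(2b).
p = 1075/(2·21) ≈ 25.60.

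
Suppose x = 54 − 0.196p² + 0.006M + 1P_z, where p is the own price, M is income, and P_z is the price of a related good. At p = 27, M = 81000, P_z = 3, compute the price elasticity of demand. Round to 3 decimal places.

First evaluate x: 54 − 0.196(27)² + 0.006(81000) + 1(3) = 54 − 142.884 + 486 + 3 = 400.116.
∂x/∂p = −2·0.196·p = -10.584, so E_p = -10.584·(27/400.116) ≈ -0.714.
|E_p| < 1: demand is inelastic.

-0.714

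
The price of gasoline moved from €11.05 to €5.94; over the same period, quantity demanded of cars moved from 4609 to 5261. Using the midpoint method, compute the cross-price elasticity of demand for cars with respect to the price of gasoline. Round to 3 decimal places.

%ΔQ_x = (5261 − 4609)/[(4609+5261)/2] = 652/4935 ≈ 0.1321.
%ΔP_y = (5.94 − 11.05)/[(11.05+5.94)/2] ≈ -0.6015.
E_xy = 0.1321/-0.6015 ≈ -0.220.
E_xy < 0, so cars and gasoline are complements.

-0.220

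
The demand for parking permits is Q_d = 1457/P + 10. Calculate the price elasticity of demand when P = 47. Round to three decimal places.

At P = 47, Q_d = 41.
dQ_d/dP = −1457/P² = −0.6596.
Point elasticity E = (dQ_d/dP)·(P/Q_d) = -0.6596 × 47/41 ≈ -0.756.
|E| < 1, so demand is inelastic at this price.

-0.756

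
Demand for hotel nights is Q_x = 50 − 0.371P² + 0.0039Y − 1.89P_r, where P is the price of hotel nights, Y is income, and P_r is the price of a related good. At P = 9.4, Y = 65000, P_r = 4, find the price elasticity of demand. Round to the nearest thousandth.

Q_x = 50 − 0.371(9.4)² + 0.0039(65000) − 1.89(4) = 50 − 32.7816 + 253.5 − 7.56 = 263.1584.
∂Q_x/∂P = −2·0.371·P = -6.9748, so E_p = -6.9748·(9.4/263.1584) ≈ -0.249.
|E_p| < 1: demand is inelastic.

-0.249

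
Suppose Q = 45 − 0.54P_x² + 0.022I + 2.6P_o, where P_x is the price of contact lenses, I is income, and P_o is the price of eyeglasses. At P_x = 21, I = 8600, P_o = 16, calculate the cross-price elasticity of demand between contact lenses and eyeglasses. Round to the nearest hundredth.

At the given point, Q = 45 − 0.54(21)² + 0.022(8600) + 2.6(16) = 45 − 238.14 + 189.2 + 41.6 = 37.66.
∂Q/∂P_o = +2.6, so E_xy = 2.6·(16/37.66) ≈ 1.10.
E_xy > 0: the goods are substitutes.

1.10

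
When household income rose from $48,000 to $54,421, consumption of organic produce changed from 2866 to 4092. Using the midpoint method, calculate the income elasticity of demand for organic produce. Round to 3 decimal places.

2.811

%ΔQ = (4092 − 2866)/[(2866+4092)/2] = 1226/3479 ≈ 0.3524.
%ΔY = (54,421 − 48,000)/[(48,000+54,421)/2] = 6421/51210.5 ≈ 0.1254.
E_I = %ΔQ/%ΔY ≈ 2.811.
E_I > 1: normal good (luxury).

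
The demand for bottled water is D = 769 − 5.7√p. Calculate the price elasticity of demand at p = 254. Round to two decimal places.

-0.07

At p = 254, D = 678.1569.
dD/dp = −5.7/(2√p) = −5.7/(2·15.9374).
Point elasticity E = (dD/dp)·(p/D) = -0.1788 × 254/678.1569 ≈ -0.07.
|E| < 1, so demand is inelastic at this price.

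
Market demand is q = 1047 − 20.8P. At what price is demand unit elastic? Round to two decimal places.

For linear demand q = a − bP, E = −bP/(a − bP). |E| = 1 ⇒ bP = a − bP ⇒ P = a/(2b).
P = 1047/(2·20.8) ≈ 25.17.

25.17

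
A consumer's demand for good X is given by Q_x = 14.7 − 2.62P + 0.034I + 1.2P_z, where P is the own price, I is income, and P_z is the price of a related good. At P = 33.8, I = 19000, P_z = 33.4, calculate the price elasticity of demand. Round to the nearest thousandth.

Substituting, Q_x = 14.7 − 2.62(33.8) + 0.034(19000) + 1.2(33.4) = 14.7 − 88.556 + 646 + 40.08 = 612.224.
∂Q_x/∂P = −2.62, so E_p = (−2.62)·(33.8/612.224) ≈ -0.145.
|E_p| < 1: demand is inelastic.

-0.145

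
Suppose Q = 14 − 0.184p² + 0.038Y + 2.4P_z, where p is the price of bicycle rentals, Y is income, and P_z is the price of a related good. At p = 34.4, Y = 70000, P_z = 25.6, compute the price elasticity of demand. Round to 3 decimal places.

-0.173

Evaluating quantity at (p, Y, P_z) gives Q = 14 − 0.184(34.4)² + 0.038(70000) + 2.4(25.6) = 14 − 217.7382 + 2660 + 61.44 = 2517.7018.
∂Q/∂p = −2·0.184·p = -12.6592, so E_p = -12.6592·(34.4/2517.7018) ≈ -0.173.
|E_p| < 1: demand is inelastic.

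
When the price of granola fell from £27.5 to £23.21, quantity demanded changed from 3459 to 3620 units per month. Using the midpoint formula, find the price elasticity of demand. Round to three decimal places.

-0.269

%Δq = (3620 − 3459)/[(3459 + 3620)/2] = 161/3539.5 ≈ 0.0455.
%ΔP = (23.21 − 27.5)/[(27.5 + 23.21)/2] = -4.29/25.355 ≈ -0.1692.
Arc elasticity E = %Δq/%ΔP ≈ 0.0455/-0.1692 ≈ -0.269.
|E| < 1: demand is inelastic over this range.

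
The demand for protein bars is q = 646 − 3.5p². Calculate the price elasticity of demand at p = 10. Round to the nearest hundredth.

-2.36

At p = 10, q = 296.
dq/dp = −2·3.5·p = −70.
Point elasticity E = (dq/dp)·(p/q) = -70 × 10/296 ≈ -2.36.
|E| > 1, so demand is elastic at this price.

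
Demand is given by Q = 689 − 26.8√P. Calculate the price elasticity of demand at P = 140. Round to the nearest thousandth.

At P = 140, Q = 371.8981.
dQ/dP = −26.8/(2√P) = −26.8/(2·11.8322).
Point elasticity E = (dQ/dP)·(P/Q) = -1.1325 × 140/371.8981 ≈ -0.426.
|E| < 1, so demand is inelastic at this price.

-0.426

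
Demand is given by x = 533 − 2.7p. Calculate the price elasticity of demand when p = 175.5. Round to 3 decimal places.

-8.011

At p = 175.5, x = 59.15.
dx/dp = −2.7.
Point elasticity E = (dx/dp)·(p/x) = -2.7 × 175.5/59.15 ≈ -8.011.
|E| > 1, so demand is elastic at this price.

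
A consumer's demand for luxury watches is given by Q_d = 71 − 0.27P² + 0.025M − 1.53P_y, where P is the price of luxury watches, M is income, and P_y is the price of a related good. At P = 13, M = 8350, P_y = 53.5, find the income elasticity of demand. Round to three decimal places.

1.371

Substituting, Q_d = 71 − 0.27(13)² + 0.025(8350) − 1.53(53.5) = 71 − 45.63 + 208.75 − 81.855 = 152.265.
∂Q_d/∂M = +0.025, so E_I = 0.025·(8350/152.265) ≈ 1.371.
E_I > 1: normal good (luxury).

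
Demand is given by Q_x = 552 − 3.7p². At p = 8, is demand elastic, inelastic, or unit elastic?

elastic

At p = 8, Q_x = 315.2.
dQ_x/dp = −2·3.7·p = −59.2.
Point elasticity E = (dQ_x/dp)·(p/Q_x) = -59.2 × 8/315.2 ≈ -1.503.
|E| ≈ 1.503 > 1, so demand is elastic.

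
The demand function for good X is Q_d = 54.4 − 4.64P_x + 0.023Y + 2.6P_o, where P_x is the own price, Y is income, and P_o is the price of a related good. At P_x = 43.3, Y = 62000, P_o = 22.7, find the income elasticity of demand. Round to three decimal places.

At the given point, Q_d = 54.4 − 4.64(43.3) + 0.023(62000) + 2.6(22.7) = 54.4 − 200.912 + 1426 + 59.02 = 1338.508.
∂Q_d/∂Y = +0.023, so E_I = 0.023·(62000/1338.508) ≈ 1.065.
E_I > 1: normal good (luxury).

1.065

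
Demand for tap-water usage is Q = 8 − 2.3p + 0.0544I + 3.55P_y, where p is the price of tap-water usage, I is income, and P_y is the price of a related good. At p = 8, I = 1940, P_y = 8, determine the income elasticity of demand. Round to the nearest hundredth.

0.85

Substituting, Q = 8 − 2.3(8) + 0.0544(1940) + 3.55(8) = 8 − 18.4 + 105.536 + 28.4 = 123.536.
∂Q/∂I = +0.0544, so E_I = 0.0544·(1940/123.536) ≈ 0.85.
E_I ∈ (0,1): normal good (necessity).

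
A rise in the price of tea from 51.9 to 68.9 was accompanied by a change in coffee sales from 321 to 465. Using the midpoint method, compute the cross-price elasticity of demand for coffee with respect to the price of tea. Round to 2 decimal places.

%ΔQ_x = (465 − 321)/[(321+465)/2] = 144/393 ≈ 0.3664.
%ΔP_y = (68.9 − 51.9)/[(51.9+68.9)/2] ≈ 0.2815.
E_xy = 0.3664/0.2815 ≈ 1.30.
E_xy > 0, so coffee and tea are substitutes.

1.30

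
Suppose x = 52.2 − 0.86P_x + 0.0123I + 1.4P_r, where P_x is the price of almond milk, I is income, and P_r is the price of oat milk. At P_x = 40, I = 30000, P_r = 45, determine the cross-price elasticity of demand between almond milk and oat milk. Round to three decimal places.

x = 52.2 − 0.86(40) + 0.0123(30000) + 1.4(45) = 52.2 − 34.4 + 369 + 63 = 449.8.
∂x/∂P_r = +1.4, so E_xy = 1.4·(45/449.8) ≈ 0.140.
E_xy > 0: the goods are substitutes.

0.140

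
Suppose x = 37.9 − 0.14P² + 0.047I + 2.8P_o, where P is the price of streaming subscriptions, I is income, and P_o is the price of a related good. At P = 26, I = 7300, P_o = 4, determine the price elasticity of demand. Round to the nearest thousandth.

-0.636

First evaluate x: 37.9 − 0.14(26)² + 0.047(7300) + 2.8(4) = 37.9 − 94.64 + 343.1 + 11.2 = 297.56.
∂x/∂P = −2·0.14·P = -7.28, so E_p = -7.28·(26/297.56) ≈ -0.636.
|E_p| < 1: demand is inelastic.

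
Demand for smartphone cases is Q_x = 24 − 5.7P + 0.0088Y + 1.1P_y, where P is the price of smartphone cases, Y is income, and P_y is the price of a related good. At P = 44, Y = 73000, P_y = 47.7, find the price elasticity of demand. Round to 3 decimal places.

-0.536

Q_x = 24 − 5.7(44) + 0.0088(73000) + 1.1(47.7) = 24 − 250.8 + 642.4 + 52.47 = 468.07.
∂Q_x/∂P = −5.7, so E_p = (−5.7)·(44/468.07) ≈ -0.536.
|E_p| < 1: demand is inelastic.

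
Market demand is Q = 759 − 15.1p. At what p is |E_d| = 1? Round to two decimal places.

25.13

For linear demand Q = a − bp, E = −bp/(a − bp). |E| = 1 ⇒ bp = a − bp ⇒ p = a/(2b).
p = 759/(2·15.1) ≈ 25.13.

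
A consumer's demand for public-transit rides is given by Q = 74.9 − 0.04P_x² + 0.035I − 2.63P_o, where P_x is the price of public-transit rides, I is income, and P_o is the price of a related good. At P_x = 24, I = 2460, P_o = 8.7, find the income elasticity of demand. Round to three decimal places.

Q = 74.9 − 0.04(24)² + 0.035(2460) − 2.63(8.7) = 74.9 − 23.04 + 86.1 − 22.881 = 115.079.
∂Q/∂I = +0.035, so E_I = 0.035·(2460/115.079) ≈ 0.748.
E_I ∈ (0,1): normal good (necessity).

0.748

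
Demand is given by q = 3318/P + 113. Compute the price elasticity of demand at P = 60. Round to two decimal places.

-0.33

At P = 60, q = 168.3.
dq/dP = −3318/P² = −0.9217.
Point elasticity E = (dq/dP)·(P/q) = -0.9217 × 60/168.3 ≈ -0.33.
|E| < 1, so demand is inelastic at this price.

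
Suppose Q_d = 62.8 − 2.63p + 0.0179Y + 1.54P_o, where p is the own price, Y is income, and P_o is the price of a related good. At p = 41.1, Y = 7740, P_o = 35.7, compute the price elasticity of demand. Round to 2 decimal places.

-0.73

At the given point, Q_d = 62.8 − 2.63(41.1) + 0.0179(7740) + 1.54(35.7) = 62.8 − 108.093 + 138.546 + 54.978 = 148.231.
∂Q_d/∂p = −2.63, so E_p = (−2.63)·(41.1/148.231) ≈ -0.73.
|E_p| < 1: demand is inelastic.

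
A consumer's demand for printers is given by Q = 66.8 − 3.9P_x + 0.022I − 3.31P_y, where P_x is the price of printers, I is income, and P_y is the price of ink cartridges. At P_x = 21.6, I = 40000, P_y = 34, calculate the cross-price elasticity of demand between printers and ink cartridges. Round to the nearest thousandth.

-0.150

At the given point, Q = 66.8 − 3.9(21.6) + 0.022(40000) − 3.31(34) = 66.8 − 84.24 + 880 − 112.54 = 750.02.
∂Q/∂P_y = −3.31, so E_xy = -3.31·(34/750.02) ≈ -0.150.
E_xy < 0: the goods are complements.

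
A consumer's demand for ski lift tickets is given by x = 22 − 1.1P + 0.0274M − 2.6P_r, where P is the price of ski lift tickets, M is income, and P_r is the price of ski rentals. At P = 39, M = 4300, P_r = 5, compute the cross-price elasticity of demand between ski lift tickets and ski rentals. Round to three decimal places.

At the given point, x = 22 − 1.1(39) + 0.0274(4300) − 2.6(5) = 22 − 42.9 + 117.82 − 13 = 83.92.
∂x/∂P_r = −2.6, so E_xy = -2.6·(5/83.92) ≈ -0.155.
E_xy < 0: the goods are complements.

-0.155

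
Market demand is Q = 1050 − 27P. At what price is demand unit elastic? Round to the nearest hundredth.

For linear demand Q = a − bP, E = −bP/(a − bP). |E| = 1 ⇒ bP = a − bP ⇒ P = a/(2b).
P = 1050/(2·27) ≈ 19.44.

19.44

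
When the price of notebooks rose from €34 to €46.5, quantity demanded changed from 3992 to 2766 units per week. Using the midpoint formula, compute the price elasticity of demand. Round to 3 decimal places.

%ΔQ = (2766 − 3992)/[(3992 + 2766)/2] = -1226/3379 ≈ -0.3628.
%ΔP = (46.5 − 34)/[(34 + 46.5)/2] = 12.5/40.25 ≈ 0.3106.
Arc elasticity E = %ΔQ/%ΔP ≈ -0.3628/0.3106 ≈ -1.168.
|E| > 1: demand is elastic over this range.

-1.168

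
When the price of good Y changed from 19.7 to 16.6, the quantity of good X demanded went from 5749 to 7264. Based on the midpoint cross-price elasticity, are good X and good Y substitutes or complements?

%ΔQ_x = (7264 − 5749)/[(5749+7264)/2] = 1515/6506.5 ≈ 0.2328.
%ΔP_y = (16.6 − 19.7)/[(19.7+16.6)/2] ≈ -0.1708.
E_xy = 0.2328/-0.1708 ≈ -1.363.
E_xy < 0, so the goods are complements.

complements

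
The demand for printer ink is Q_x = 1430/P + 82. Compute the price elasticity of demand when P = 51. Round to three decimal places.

At P = 51, Q_x = 110.0392.
dQ_x/dP = −1430/P² = −0.5498.
Point elasticity E = (dQ_x/dP)·(P/Q_x) = -0.5498 × 51/110.0392 ≈ -0.255.
|E| < 1, so demand is inelastic at this price.

-0.255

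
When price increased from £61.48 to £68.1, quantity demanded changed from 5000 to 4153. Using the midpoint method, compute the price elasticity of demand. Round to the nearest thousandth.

-1.811

%Δq = (4153 − 5000)/[(5000 + 4153)/2] = -847/4576.5 ≈ -0.1851.
%Δp = (68.1 − 61.48)/[(61.48 + 68.1)/2] = 6.62/64.79 ≈ 0.1022.
Arc elasticity E = %Δq/%Δp ≈ -0.1851/0.1022 ≈ -1.811.
|E| > 1: demand is elastic over this range.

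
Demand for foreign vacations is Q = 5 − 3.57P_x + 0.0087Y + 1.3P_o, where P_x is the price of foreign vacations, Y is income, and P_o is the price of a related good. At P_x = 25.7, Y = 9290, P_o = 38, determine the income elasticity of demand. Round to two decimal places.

Q = 5 − 3.57(25.7) + 0.0087(9290) + 1.3(38) = 5 − 91.749 + 80.823 + 49.4 = 43.474.
∂Q/∂Y = +0.0087, so E_I = 0.0087·(9290/43.474) ≈ 1.86.
E_I > 1: normal good (luxury).

1.86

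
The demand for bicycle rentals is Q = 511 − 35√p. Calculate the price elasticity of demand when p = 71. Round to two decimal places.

-0.68

At p = 71, Q = 216.0848.
dQ/dp = −35/(2√p) = −35/(2·8.4261).
Point elasticity E = (dQ/dp)·(p/Q) = -2.0769 × 71/216.0848 ≈ -0.68.
|E| < 1, so demand is inelastic at this price.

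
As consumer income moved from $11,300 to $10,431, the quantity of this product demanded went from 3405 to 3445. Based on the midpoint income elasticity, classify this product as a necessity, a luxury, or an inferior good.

inferior

%ΔQ = (3445 − 3405)/[(3405+3445)/2] = 40/3425 ≈ 0.0117.
%ΔI = (10,431 − 11,300)/[(11,300+10,431)/2] = -869/10865.5 ≈ -0.0800.
E_I = %ΔQ/%ΔI ≈ -0.146.
E_I < 0: inferior good.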